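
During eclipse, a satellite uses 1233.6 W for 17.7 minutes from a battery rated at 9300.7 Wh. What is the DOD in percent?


E_used = P * t / 60 = 1233.6 * 17.7 / 60 = 363.9120 Wh
DOD = E_used / E_total * 100 = 363.9120 / 9300.7 * 100
DOD = 3.9127 %

3.9127 %


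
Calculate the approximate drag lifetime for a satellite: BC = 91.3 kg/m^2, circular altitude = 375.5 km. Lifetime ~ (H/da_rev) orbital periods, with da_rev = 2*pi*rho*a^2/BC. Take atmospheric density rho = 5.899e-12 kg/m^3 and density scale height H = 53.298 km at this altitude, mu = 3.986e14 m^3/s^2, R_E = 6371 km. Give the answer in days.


a = R_E + alt = 6746.5000 km = 6.7465e+06 m
da_rev = 2*pi*rho*a^2/BC = 2*pi*5.899e-12*(6.7465e+06)^2/91.3 = 18.477556 m per revolution
N = H/da_rev = 53298.0000 m / 18.477556 m = 2884.4723 revolutions
P = 2*pi*sqrt(a^3/mu) = 5514.7904 s
lifetime = N*P = 2884.4723 * 5514.7904 = 1.590726e+07 s = 184.1118 days

184.1118 days


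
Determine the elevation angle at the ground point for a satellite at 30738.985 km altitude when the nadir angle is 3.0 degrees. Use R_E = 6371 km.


r = R_E + alt = 37109.9850 km
Law of sines in the satellite / Earth-center / ground-point triangle:
  sin(nadir)/R_E = sin(90 + el)/r  =>  cos(el) = (r/R_E)*sin(nadir)
cos(el) = (37109.9850 / 6371.0000) * sin(3.0 deg) = 0.304848
el = arccos(0.304848) = 72.2510 deg
(Earth-central angle = 90 - nadir - el = 14.7490 deg)

72.2510 degrees


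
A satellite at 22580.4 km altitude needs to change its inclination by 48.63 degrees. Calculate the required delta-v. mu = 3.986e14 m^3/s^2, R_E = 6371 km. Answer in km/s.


r = 28951.4000 km = 2.89514e+07 m
V = sqrt(mu/r) = 3710.5122 m/s
di = 48.63 deg = 0.8487536 rad
dV = 2*V*sin(di/2) = 2*3710.5122*sin(0.4243768)
dV = 3055.6287 m/s = 3.0556 km/s

3.0556 km/s


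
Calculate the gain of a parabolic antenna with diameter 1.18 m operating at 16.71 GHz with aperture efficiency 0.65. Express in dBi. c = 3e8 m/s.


lambda = c/f = 3e8 / 1.671e+10 = 0.01795332 m
G = eta*(pi*D/lambda)^2 = 0.65*(pi*1.18/0.01795332)^2
G = 27713.2530 (linear)
G = 10*log10(27713.2530) = 44.4269 dBi

44.4269 dBi


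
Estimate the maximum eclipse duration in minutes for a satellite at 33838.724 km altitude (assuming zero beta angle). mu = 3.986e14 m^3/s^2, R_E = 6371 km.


r = 40209.7240 km
T = 1337.3855 min
Eclipse fraction = arcsin(R_E/r)/pi = arcsin(6371.0000/40209.7240)/pi
= arcsin(0.1584443)/pi = 0.05064782
Eclipse duration = 0.05064782 * 1337.3855 = 67.7357 min

67.7357 minutes


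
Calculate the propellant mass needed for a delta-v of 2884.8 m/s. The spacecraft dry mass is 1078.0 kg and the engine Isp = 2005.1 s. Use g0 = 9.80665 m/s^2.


ve = Isp * g0 = 2005.1 * 9.80665 = 19663.313915 m/s
mass ratio = exp(dv/ve) = exp(2884.8/19663.313915) = 1.15801781
m_prop = m_dry * (mr - 1) = 1078.0 * (1.15801781 - 1)
m_prop = 170.3432 kg

170.3432 kg


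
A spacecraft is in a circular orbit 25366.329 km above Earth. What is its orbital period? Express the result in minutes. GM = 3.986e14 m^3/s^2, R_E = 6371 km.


r = 31737.3290 km = 3.1737329e+07 m
T = 2*pi*sqrt(r^3/mu) = 2*pi*sqrt(3.196768e+22 / 3.986e14)
T = 56268.6871 s = 937.8115 min

937.8115 minutes


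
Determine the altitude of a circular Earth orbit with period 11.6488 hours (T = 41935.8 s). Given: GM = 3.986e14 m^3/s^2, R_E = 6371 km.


T = 41935.8 s
r = (mu*T^2/(4*pi^2))^(1/3) = (3.986e14 * 41935.8^2 / (4*pi^2))^(1/3)
r = 2.6088502e+07 m = 26088.5019 km
alt = r - R_E = 26088.5019 - 6371 = 19717.5019 km

19717.5019 km


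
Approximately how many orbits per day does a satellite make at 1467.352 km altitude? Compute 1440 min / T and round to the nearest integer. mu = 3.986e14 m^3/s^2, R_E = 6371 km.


r = 7.838352e+06 m
T = 2*pi*sqrt(r^3/mu) = 6906.3465 s = 115.1058 min
revs/day = 1440 / 115.1058 = 12.5102
Rounded: 13 revolutions per day

13 revolutions per day


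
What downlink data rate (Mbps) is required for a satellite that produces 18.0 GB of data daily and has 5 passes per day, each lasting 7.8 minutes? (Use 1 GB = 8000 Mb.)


total contact time = 5 * 7.8 * 60 = 2340.0000 s
data = 18.0 GB = 144000.0000 Mb
rate = 144000.0000 / 2340.0000 = 61.5385 Mbps

61.5385 Mbps


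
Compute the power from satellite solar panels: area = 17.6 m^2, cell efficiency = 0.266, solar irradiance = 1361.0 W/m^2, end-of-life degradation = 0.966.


P = area * eta * S * degradation
P = 17.6 * 0.266 * 1361.0 * 0.966
P = 6155.0212 W

6155.0212 W


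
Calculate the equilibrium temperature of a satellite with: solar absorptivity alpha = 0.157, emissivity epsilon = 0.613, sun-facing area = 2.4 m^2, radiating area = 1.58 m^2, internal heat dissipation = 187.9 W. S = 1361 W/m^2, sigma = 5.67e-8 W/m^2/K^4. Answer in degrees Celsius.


Numerator = alpha*S*A_sun + Q_int = 0.157*1361*2.4 + 187.9 = 700.7248 W
Denominator = eps*sigma*A_rad = 0.613*5.67e-8*1.58 = 5.4916218e-08 W/K^4
T^4 = 1.2759888e+10 K^4
T = 336.0947 K = 62.9447 C

62.9447 degrees Celsius


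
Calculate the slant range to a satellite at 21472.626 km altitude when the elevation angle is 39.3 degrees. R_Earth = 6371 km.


h = 21472.626 km, el = 39.3 deg
d = -R_E*sin(el) + sqrt((R_E*sin(el))^2 + 2*R_E*h + h^2)
d = -6371.0000*sin(0.6859144) + sqrt((6371.0000*0.6333809)^2 + 2*6371.0000*21472.626 + 21472.626^2)
d = 23368.4030 km

23368.4030 km


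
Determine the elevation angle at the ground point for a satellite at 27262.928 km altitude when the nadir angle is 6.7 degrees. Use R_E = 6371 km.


r = R_E + alt = 33633.9280 km
Law of sines in the satellite / Earth-center / ground-point triangle:
  sin(nadir)/R_E = sin(90 + el)/r  =>  cos(el) = (r/R_E)*sin(nadir)
cos(el) = (33633.9280 / 6371.0000) * sin(6.7 deg) = 0.6159308
el = arccos(0.6159308) = 51.9804 deg
(Earth-central angle = 90 - nadir - el = 31.3196 deg)

51.9804 degrees


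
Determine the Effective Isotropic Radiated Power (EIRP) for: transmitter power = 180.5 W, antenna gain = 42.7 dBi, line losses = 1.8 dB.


Pt = 180.5 W = 22.5648 dBW
EIRP = Pt_dBW + Gt - losses = 22.5648 + 42.7 - 1.8 = 63.4648 dBW

63.4648 dBW


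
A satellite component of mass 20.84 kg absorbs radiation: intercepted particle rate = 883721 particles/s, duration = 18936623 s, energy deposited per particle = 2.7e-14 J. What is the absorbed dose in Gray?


Total energy deposited = rate * time * E_per
  = 883721 * 18936623 * 2.7e-14 = 0.4518367 J
Dose = E_total / mass = 0.4518367 / 20.84
Dose = 0.02168122 Gy

0.0217 Gy


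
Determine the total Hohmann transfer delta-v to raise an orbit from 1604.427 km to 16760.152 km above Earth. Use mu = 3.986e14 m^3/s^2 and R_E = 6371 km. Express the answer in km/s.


r1 = 7975.4270 km = 7.975427e+06 m
r2 = 23131.1520 km = 2.3131152e+07 m
dv1 = sqrt(mu/r1)*(sqrt(2*r2/(r1+r2)) - 1) = 1551.8790 m/s
dv2 = sqrt(mu/r2)*(1 - sqrt(2*r1/(r1+r2))) = 1178.5694 m/s
total dv = |dv1| + |dv2| = 1551.8790 + 1178.5694 = 2730.4484 m/s = 2.7304 km/s

2.7304 km/s


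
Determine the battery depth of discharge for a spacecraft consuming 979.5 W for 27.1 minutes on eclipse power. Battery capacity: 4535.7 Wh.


E_used = P * t / 60 = 979.5 * 27.1 / 60 = 442.4075 Wh
DOD = E_used / E_total * 100 = 442.4075 / 4535.7 * 100
DOD = 9.7539 %

9.7539 %


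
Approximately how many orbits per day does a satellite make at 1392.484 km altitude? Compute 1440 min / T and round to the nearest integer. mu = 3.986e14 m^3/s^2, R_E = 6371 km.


r = 7.763484e+06 m
T = 2*pi*sqrt(r^3/mu) = 6807.6343 s = 113.4606 min
revs/day = 1440 / 113.4606 = 12.6916
Rounded: 13 revolutions per day

13 revolutions per day


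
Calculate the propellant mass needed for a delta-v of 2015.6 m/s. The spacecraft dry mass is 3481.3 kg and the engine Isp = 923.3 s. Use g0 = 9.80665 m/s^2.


ve = Isp * g0 = 923.3 * 9.80665 = 9054.479945 m/s
mass ratio = exp(dv/ve) = exp(2015.6/9054.479945) = 1.24933079
m_prop = m_dry * (mr - 1) = 3481.3 * (1.24933079 - 1)
m_prop = 867.9953 kg

867.9953 kg


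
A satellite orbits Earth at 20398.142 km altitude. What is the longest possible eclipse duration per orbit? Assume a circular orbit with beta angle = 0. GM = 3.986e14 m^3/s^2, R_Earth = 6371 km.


r = 26769.1420 km
T = 726.4599 min
Eclipse fraction = arcsin(R_E/r)/pi = arcsin(6371.0000/26769.1420)/pi
= arcsin(0.2379979)/pi = 0.07649114
Eclipse duration = 0.07649114 * 726.4599 = 55.5677 min

55.5677 minutes


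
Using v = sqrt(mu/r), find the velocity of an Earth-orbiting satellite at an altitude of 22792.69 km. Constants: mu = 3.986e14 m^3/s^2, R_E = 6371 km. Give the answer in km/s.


r = R_E + alt = 6371.0 + 22792.69 = 29163.6900 km = 2.916369e+07 m
v = sqrt(mu/r) = sqrt(3.986e14 / 2.916369e+07) = 3696.9826 m/s = 3.6970 km/s

3.6970 km/s


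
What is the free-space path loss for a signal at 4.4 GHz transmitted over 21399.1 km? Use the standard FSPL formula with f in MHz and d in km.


f = 4.4 GHz = 4400.0000 MHz
d = 21399.1 km
FSPL = 32.44 + 20*log10(4400.0000) + 20*log10(21399.1)
FSPL = 32.44 + 72.8691 + 86.6079
FSPL = 191.9170 dB

191.9170 dB


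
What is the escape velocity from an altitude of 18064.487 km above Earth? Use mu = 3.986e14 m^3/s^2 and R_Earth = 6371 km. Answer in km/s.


r = 6371.0 + 18064.487 = 24435.4870 km = 2.4435487e+07 m
v_esc = sqrt(2*mu/r) = sqrt(2*3.986e14 / 2.4435487e+07)
v_esc = 5711.8020 m/s = 5.7118 km/s

5.7118 km/s


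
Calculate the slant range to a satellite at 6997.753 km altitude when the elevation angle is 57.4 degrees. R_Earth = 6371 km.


h = 6997.753 km, el = 57.4 deg
d = -R_E*sin(el) + sqrt((R_E*sin(el))^2 + 2*R_E*h + h^2)
d = -6371.0000*sin(1.0018) + sqrt((6371.0000*0.8424524)^2 + 2*6371.0000*6997.753 + 6997.753^2)
d = 7553.3178 km

7553.3178 km


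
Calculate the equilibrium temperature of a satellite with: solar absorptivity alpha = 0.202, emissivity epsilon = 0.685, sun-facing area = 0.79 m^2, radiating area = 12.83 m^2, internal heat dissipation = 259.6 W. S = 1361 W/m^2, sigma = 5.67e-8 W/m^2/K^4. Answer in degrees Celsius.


Numerator = alpha*S*A_sun + Q_int = 0.202*1361*0.79 + 259.6 = 476.7884 W
Denominator = eps*sigma*A_rad = 0.685*5.67e-8*12.83 = 4.9831079e-07 W/K^4
T^4 = 9.5680927e+08 K^4
T = 175.8759 K = -97.2741 C

-97.2741 degrees Celsius


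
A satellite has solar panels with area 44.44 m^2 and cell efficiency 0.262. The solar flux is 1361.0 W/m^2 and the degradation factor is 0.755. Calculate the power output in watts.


P = area * eta * S * degradation
P = 44.44 * 0.262 * 1361.0 * 0.755
P = 11964.1106 W

11964.1106 W


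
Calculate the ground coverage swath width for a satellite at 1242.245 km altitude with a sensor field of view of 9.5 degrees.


FOV = 9.5 deg = 0.1658063 rad
swath = 2 * alt * tan(FOV/2) = 2 * 1242.245 * tan(0.08290314)
swath = 2 * 1242.245 * 0.08309359
swath = 206.4452 km

206.4452 km


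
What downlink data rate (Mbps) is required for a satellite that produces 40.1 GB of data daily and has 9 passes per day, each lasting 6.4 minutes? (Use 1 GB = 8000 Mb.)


total contact time = 9 * 6.4 * 60 = 3456.0000 s
data = 40.1 GB = 320800.0000 Mb
rate = 320800.0000 / 3456.0000 = 92.8241 Mbps

92.8241 Mbps


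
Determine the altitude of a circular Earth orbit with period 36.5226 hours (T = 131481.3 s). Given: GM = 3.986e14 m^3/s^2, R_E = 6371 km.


T = 131481.3 s
r = (mu*T^2/(4*pi^2))^(1/3) = (3.986e14 * 131481.3^2 / (4*pi^2))^(1/3)
r = 5.5885848e+07 m = 55885.8480 km
alt = r - R_E = 55885.8480 - 6371 = 49514.8480 km

49514.8480 km


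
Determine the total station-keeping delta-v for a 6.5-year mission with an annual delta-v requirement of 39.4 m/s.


dV = rate * years = 39.4 * 6.5
dV = 256.1000 m/s

256.1000 m/s


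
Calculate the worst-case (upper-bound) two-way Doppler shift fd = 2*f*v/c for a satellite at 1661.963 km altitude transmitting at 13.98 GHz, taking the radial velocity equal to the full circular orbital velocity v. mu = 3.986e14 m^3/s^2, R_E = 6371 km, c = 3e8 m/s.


r = 8.032963e+06 m
v = sqrt(mu/r) = 7044.1852 m/s (worst-case radial velocity)
f = 13.98 GHz = 1.398e+10 Hz
fd = 2*f*v/c = 2*1.398e+10*7044.1852/3.0e+08
fd = 656518.0581 Hz

656518.0581 Hz


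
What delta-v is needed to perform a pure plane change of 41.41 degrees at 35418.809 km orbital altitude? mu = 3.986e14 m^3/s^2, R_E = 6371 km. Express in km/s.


r = 41789.8090 km = 4.1789809e+07 m
V = sqrt(mu/r) = 3088.3994 m/s
di = 41.41 deg = 0.7227408 rad
dV = 2*V*sin(di/2) = 2*3088.3994*sin(0.3613704)
dV = 2183.8472 m/s = 2.1838 km/s

2.1838 km/s


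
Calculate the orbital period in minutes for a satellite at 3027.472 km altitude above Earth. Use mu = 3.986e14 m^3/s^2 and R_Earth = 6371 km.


r = 9398.4720 km = 9.398472e+06 m
T = 2*pi*sqrt(r^3/mu) = 2*pi*sqrt(8.3017902e+20 / 3.986e14)
T = 9067.6991 s = 151.1283 min

151.1283 minutes


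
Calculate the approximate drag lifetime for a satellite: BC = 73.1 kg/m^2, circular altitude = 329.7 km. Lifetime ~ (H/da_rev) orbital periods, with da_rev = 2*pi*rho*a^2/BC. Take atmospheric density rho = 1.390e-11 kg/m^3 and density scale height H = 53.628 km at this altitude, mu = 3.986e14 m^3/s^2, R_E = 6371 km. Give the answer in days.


a = R_E + alt = 6700.7000 km = 6.7007e+06 m
da_rev = 2*pi*rho*a^2/BC = 2*pi*1.390e-11*(6.7007e+06)^2/73.1 = 53.643566 m per revolution
N = H/da_rev = 53628.0000 m / 53.643566 m = 999.7098 revolutions
P = 2*pi*sqrt(a^3/mu) = 5458.7284 s
lifetime = N*P = 999.7098 * 5458.7284 = 5.4571444e+06 s = 63.1614 days

63.1614 days


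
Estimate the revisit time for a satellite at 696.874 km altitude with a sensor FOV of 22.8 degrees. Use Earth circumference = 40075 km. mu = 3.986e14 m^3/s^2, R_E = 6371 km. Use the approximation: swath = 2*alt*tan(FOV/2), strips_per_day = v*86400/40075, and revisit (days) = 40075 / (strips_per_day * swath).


swath = 2*696.874*tan(0.1989675) = 281.0289 km
v = sqrt(mu/r) = 7509.7287 m/s = 7.5097 km/s
strips/day = v*86400/40075 = 7.5097*86400/40075 = 16.1907
coverage/day = strips * swath = 16.1907 * 281.0289 = 4550.0423 km
revisit = 40075 / 4550.0423 = 8.8076 days

8.8076 days


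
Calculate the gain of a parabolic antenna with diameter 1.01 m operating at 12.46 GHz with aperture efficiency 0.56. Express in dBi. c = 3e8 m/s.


lambda = c/f = 3e8 / 1.246e+10 = 0.02407705 m
G = eta*(pi*D/lambda)^2 = 0.56*(pi*1.01/0.02407705)^2
G = 9725.7722 (linear)
G = 10*log10(9725.7722) = 39.8792 dBi

39.8792 dBi


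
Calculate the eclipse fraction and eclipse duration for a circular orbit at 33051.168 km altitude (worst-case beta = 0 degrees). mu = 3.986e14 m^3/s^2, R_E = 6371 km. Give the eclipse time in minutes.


r = 39422.1680 km
T = 1298.2871 min
Eclipse fraction = arcsin(R_E/r)/pi = arcsin(6371.0000/39422.1680)/pi
= arcsin(0.1616096)/pi = 0.05166852
Eclipse duration = 0.05166852 * 1298.2871 = 67.0806 min

67.0806 minutes


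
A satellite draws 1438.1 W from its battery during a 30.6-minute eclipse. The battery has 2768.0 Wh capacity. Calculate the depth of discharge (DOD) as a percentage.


E_used = P * t / 60 = 1438.1 * 30.6 / 60 = 733.4310 Wh
DOD = E_used / E_total * 100 = 733.4310 / 2768.0 * 100
DOD = 26.4968 %

26.4968 %


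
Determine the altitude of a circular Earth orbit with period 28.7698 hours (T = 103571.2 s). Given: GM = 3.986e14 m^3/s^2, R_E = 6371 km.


T = 103571.2 s
r = (mu*T^2/(4*pi^2))^(1/3) = (3.986e14 * 103571.2^2 / (4*pi^2))^(1/3)
r = 4.7667077e+07 m = 47667.0774 km
alt = r - R_E = 47667.0774 - 6371 = 41296.0774 km

41296.0774 km


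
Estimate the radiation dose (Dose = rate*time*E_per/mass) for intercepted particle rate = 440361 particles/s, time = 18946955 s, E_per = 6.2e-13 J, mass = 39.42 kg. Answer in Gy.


Total energy deposited = rate * time * E_per
  = 440361 * 18946955 * 6.2e-13 = 5.1730 J
Dose = E_total / mass = 5.1730 / 39.42
Dose = 0.131227 Gy

0.1312 Gy


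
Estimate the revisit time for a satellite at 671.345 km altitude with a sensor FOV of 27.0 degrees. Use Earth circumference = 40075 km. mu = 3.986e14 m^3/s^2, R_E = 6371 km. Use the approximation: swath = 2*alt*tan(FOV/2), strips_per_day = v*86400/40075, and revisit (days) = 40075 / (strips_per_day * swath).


swath = 2*671.345*tan(0.2356194) = 322.3513 km
v = sqrt(mu/r) = 7523.3280 m/s = 7.5233 km/s
strips/day = v*86400/40075 = 7.5233*86400/40075 = 16.2200
coverage/day = strips * swath = 16.2200 * 322.3513 = 5228.5312 km
revisit = 40075 / 5228.5312 = 7.6647 days

7.6647 days


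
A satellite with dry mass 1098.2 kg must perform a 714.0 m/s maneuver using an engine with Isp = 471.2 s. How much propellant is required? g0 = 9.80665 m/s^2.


ve = Isp * g0 = 471.2 * 9.80665 = 4620.893480 m/s
mass ratio = exp(dv/ve) = exp(714.0/4620.893480) = 1.16709245
m_prop = m_dry * (mr - 1) = 1098.2 * (1.16709245 - 1)
m_prop = 183.5009 kg

183.5009 kg


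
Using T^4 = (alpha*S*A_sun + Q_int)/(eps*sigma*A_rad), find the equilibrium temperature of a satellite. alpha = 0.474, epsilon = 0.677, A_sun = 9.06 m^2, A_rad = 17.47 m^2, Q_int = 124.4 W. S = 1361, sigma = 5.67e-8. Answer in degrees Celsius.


Numerator = alpha*S*A_sun + Q_int = 0.474*1361*9.06 + 124.4 = 5969.1328 W
Denominator = eps*sigma*A_rad = 0.677*5.67e-8*17.47 = 6.7060167e-07 W/K^4
T^4 = 8.9011601e+09 K^4
T = 307.1579 K = 34.0079 C

34.0079 degrees Celsius


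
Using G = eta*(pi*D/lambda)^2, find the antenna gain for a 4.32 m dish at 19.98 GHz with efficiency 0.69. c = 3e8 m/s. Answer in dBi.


lambda = c/f = 3e8 / 1.998e+10 = 0.01501502 m
G = eta*(pi*D/lambda)^2 = 0.69*(pi*4.32/0.01501502)^2
G = 563721.7456 (linear)
G = 10*log10(563721.7456) = 57.5106 dBi

57.5106 dBi


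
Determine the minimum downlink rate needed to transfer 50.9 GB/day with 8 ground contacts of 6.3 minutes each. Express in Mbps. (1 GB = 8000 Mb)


total contact time = 8 * 6.3 * 60 = 3024.0000 s
data = 50.9 GB = 407200.0000 Mb
rate = 407200.0000 / 3024.0000 = 134.6561 Mbps

134.6561 Mbps


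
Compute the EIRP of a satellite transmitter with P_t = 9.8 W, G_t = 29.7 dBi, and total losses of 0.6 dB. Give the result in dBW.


Pt = 9.8 W = 9.9123 dBW
EIRP = Pt_dBW + Gt - losses = 9.9123 + 29.7 - 0.6 = 39.0123 dBW

39.0123 dBW


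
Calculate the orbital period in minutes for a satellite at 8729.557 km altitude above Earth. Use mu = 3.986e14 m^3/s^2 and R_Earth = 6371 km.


r = 15100.5570 km = 1.5100557e+07 m
T = 2*pi*sqrt(r^3/mu) = 2*pi*sqrt(3.443332e+21 / 3.986e14)
T = 18467.1838 s = 307.7864 min

307.7864 minutes


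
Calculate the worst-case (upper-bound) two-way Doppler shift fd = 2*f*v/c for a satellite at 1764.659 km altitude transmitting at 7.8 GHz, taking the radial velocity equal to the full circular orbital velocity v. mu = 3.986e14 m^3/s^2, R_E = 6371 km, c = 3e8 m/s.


r = 8.135659e+06 m
v = sqrt(mu/r) = 6999.5848 m/s (worst-case radial velocity)
f = 7.8 GHz = 7.8e+09 Hz
fd = 2*f*v/c = 2*7.8e+09*6999.5848/3.0e+08
fd = 363978.4089 Hz

363978.4089 Hz


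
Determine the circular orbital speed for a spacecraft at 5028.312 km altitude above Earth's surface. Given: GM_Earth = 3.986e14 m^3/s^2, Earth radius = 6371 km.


r = R_E + alt = 6371.0 + 5028.312 = 11399.3120 km = 1.1399312e+07 m
v = sqrt(mu/r) = sqrt(3.986e14 / 1.1399312e+07) = 5913.2920 m/s = 5.9133 km/s

5.9133 km/s


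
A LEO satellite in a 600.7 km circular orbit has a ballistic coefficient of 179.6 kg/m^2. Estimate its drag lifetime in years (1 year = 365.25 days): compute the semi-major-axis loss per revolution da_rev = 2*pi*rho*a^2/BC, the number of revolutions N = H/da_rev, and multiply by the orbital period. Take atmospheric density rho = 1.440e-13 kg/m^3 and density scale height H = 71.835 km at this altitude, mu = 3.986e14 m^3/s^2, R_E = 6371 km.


a = R_E + alt = 6971.7000 km = 6.9717e+06 m
da_rev = 2*pi*rho*a^2/BC = 2*pi*1.440e-13*(6.9717e+06)^2/179.6 = 0.244857499 m per revolution
N = H/da_rev = 71835.0000 m / 0.244857499 m = 293374.7190 revolutions
P = 2*pi*sqrt(a^3/mu) = 5793.2098 s
lifetime = N*P = 293374.7190 * 5793.2098 = 1.6995813e+09 s = 19671.0799 days
years = 19671.0799 / 365.25 = 53.8565 years

53.8565 years


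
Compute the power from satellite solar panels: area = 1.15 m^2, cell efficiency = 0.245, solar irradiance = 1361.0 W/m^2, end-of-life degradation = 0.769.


P = area * eta * S * degradation
P = 1.15 * 0.245 * 1361.0 * 0.769
P = 294.8821 W

294.8821 W


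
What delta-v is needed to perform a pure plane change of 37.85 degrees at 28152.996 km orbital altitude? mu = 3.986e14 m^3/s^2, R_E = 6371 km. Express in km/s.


r = 34523.9960 km = 3.4523996e+07 m
V = sqrt(mu/r) = 3397.8806 m/s
di = 37.85 deg = 0.6606071 rad
dV = 2*V*sin(di/2) = 2*3397.8806*sin(0.3303036)
dV = 2204.0706 m/s = 2.2041 km/s

2.2041 km/s


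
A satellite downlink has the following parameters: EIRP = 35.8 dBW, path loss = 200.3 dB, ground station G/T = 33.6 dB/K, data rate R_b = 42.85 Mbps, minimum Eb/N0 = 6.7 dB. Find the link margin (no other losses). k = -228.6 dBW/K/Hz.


C/N0 = EIRP - FSPL + G/T - k = 35.8 - 200.3 + 33.6 - (-228.6)
C/N0 = 97.7000 dB-Hz
R_b = 42.85 Mbps = 4.285e+07 bps -> 10*log10(R_b) = 76.3195 dB-Hz
Eb/N0 = C/N0 - 10*log10(R_b) = 97.7000 - 76.3195 = 21.3805 dB
Margin = Eb/N0 - Eb/N0_req = 21.3805 - 6.7 = 14.6805 dB (link closes)

14.6805 dB


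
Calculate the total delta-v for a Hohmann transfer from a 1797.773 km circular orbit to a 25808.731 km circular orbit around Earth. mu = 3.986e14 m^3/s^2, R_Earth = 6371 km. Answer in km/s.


r1 = 8168.7730 km = 8.168773e+06 m
r2 = 32179.7310 km = 3.2179731e+07 m
dv1 = sqrt(mu/r1)*(sqrt(2*r2/(r1+r2)) - 1) = 1836.9350 m/s
dv2 = sqrt(mu/r2)*(1 - sqrt(2*r1/(r1+r2))) = 1279.9401 m/s
total dv = |dv1| + |dv2| = 1836.9350 + 1279.9401 = 3116.8751 m/s = 3.1169 km/s

3.1169 km/s


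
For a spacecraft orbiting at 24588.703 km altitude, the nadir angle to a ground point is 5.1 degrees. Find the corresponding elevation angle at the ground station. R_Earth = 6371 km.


r = R_E + alt = 30959.7030 km
Law of sines in the satellite / Earth-center / ground-point triangle:
  sin(nadir)/R_E = sin(90 + el)/r  =>  cos(el) = (r/R_E)*sin(nadir)
cos(el) = (30959.7030 / 6371.0000) * sin(5.1 deg) = 0.4319794
el = arccos(0.4319794) = 64.4068 deg
(Earth-central angle = 90 - nadir - el = 20.4932 deg)

64.4068 degrees


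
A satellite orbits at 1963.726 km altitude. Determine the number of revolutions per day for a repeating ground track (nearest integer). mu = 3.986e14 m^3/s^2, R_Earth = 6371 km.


r = 8.334726e+06 m
T = 2*pi*sqrt(r^3/mu) = 7572.6557 s = 126.2109 min
revs/day = 1440 / 126.2109 = 11.4095
Rounded: 11 revolutions per day

11 revolutions per day


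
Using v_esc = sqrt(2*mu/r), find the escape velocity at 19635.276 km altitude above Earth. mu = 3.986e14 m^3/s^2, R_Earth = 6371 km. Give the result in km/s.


r = 6371.0 + 19635.276 = 26006.2760 km = 2.6006276e+07 m
v_esc = sqrt(2*mu/r) = sqrt(2*3.986e14 / 2.6006276e+07)
v_esc = 5536.6180 m/s = 5.5366 km/s

5.5366 km/s


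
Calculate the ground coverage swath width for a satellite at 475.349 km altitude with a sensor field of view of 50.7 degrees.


FOV = 50.7 deg = 0.8848819 rad
swath = 2 * alt * tan(FOV/2) = 2 * 475.349 * tan(0.442441)
swath = 2 * 475.349 * 0.4737659
swath = 450.4083 km

450.4083 km


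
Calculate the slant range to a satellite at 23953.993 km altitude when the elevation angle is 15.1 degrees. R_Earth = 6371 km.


h = 23953.993 km, el = 15.1 deg
d = -R_E*sin(el) + sqrt((R_E*sin(el))^2 + 2*R_E*h + h^2)
d = -6371.0000*sin(0.2635447) + sqrt((6371.0000*0.2605045)^2 + 2*6371.0000*23953.993 + 23953.993^2)
d = 28034.9394 km

28034.9394 km


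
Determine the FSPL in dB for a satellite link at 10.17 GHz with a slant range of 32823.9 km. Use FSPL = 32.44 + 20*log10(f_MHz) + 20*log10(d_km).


f = 10.17 GHz = 10170.0000 MHz
d = 32823.9 km
FSPL = 32.44 + 20*log10(10170.0000) + 20*log10(32823.9)
FSPL = 32.44 + 80.1464 + 90.3238
FSPL = 202.9102 dB

202.9102 dB


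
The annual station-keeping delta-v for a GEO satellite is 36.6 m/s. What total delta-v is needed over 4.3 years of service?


dV = rate * years = 36.6 * 4.3
dV = 157.3800 m/s

157.3800 m/s


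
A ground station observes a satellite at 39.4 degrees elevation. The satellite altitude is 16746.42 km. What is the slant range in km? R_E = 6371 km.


h = 16746.42 km, el = 39.4 deg
d = -R_E*sin(el) + sqrt((R_E*sin(el))^2 + 2*R_E*h + h^2)
d = -6371.0000*sin(0.6876597) + sqrt((6371.0000*0.6347305)^2 + 2*6371.0000*16746.42 + 16746.42^2)
d = 18543.2596 km

18543.2596 km


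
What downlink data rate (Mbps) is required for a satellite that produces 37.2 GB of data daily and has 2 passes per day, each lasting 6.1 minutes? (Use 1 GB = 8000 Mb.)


total contact time = 2 * 6.1 * 60 = 732.0000 s
data = 37.2 GB = 297600.0000 Mb
rate = 297600.0000 / 732.0000 = 406.5574 Mbps

406.5574 Mbps


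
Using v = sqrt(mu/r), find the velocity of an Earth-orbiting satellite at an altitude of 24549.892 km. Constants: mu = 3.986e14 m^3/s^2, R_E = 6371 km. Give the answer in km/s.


r = R_E + alt = 6371.0 + 24549.892 = 30920.8920 km = 3.0920892e+07 m
v = sqrt(mu/r) = sqrt(3.986e14 / 3.0920892e+07) = 3590.3984 m/s = 3.5904 km/s

3.5904 km/s


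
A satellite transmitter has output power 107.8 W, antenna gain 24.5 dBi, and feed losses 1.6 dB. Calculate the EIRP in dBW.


Pt = 107.8 W = 20.3262 dBW
EIRP = Pt_dBW + Gt - losses = 20.3262 + 24.5 - 1.6 = 43.2262 dBW

43.2262 dBW


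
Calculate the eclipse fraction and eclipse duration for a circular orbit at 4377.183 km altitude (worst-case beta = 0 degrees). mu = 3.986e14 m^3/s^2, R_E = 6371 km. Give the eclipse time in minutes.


r = 10748.1830 km
T = 184.8258 min
Eclipse fraction = arcsin(R_E/r)/pi = arcsin(6371.0000/10748.1830)/pi
= arcsin(0.5927514)/pi = 0.2019583
Eclipse duration = 0.2019583 * 184.8258 = 37.3271 min

37.3271 minutes


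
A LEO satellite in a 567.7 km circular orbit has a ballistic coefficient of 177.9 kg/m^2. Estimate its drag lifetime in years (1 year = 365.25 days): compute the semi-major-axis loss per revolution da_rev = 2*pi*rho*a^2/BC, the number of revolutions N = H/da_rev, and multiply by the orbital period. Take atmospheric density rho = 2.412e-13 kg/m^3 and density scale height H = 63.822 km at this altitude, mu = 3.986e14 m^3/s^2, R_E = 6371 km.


a = R_E + alt = 6938.7000 km = 6.9387e+06 m
da_rev = 2*pi*rho*a^2/BC = 2*pi*2.412e-13*(6.9387e+06)^2/177.9 = 0.410145023 m per revolution
N = H/da_rev = 63822.0000 m / 0.410145023 m = 155608.3738 revolutions
P = 2*pi*sqrt(a^3/mu) = 5752.1260 s
lifetime = N*P = 155608.3738 * 5752.1260 = 8.9507897e+08 s = 10359.7103 days
years = 10359.7103 / 365.25 = 28.3633 years

28.3633 years


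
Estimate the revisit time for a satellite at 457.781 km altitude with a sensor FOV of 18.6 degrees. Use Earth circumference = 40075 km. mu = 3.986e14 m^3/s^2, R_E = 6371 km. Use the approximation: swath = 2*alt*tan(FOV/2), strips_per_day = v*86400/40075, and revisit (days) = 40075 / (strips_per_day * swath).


swath = 2*457.781*tan(0.1623156) = 149.9290 km
v = sqrt(mu/r) = 7640.0650 m/s = 7.6401 km/s
strips/day = v*86400/40075 = 7.6401*86400/40075 = 16.4717
coverage/day = strips * swath = 16.4717 * 149.9290 = 2469.5794 km
revisit = 40075 / 2469.5794 = 16.2275 days

16.2275 days


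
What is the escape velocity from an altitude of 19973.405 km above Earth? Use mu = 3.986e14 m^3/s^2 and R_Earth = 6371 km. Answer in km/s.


r = 6371.0 + 19973.405 = 26344.4050 km = 2.6344405e+07 m
v_esc = sqrt(2*mu/r) = sqrt(2*3.986e14 / 2.6344405e+07)
v_esc = 5500.9722 m/s = 5.5010 km/s

5.5010 km/s


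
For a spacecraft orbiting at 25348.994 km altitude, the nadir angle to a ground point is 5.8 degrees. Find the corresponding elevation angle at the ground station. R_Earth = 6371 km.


r = R_E + alt = 31719.9940 km
Law of sines in the satellite / Earth-center / ground-point triangle:
  sin(nadir)/R_E = sin(90 + el)/r  =>  cos(el) = (r/R_E)*sin(nadir)
cos(el) = (31719.9940 / 6371.0000) * sin(5.8 deg) = 0.50314
el = arccos(0.50314) = 59.7920 deg
(Earth-central angle = 90 - nadir - el = 24.4080 deg)

59.7920 degrees


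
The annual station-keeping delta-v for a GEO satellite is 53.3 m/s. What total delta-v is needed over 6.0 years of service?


dV = rate * years = 53.3 * 6.0
dV = 319.8000 m/s

319.8000 m/s


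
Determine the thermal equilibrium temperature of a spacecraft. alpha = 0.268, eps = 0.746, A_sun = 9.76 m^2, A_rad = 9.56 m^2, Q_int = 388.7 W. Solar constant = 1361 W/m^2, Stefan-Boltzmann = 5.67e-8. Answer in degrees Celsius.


Numerator = alpha*S*A_sun + Q_int = 0.268*1361*9.76 + 388.7 = 3948.6405 W
Denominator = eps*sigma*A_rad = 0.746*5.67e-8*9.56 = 4.0437079e-07 W/K^4
T^4 = 9.7649003e+09 K^4
T = 314.3525 K = 41.2025 C

41.2025 degrees Celsius


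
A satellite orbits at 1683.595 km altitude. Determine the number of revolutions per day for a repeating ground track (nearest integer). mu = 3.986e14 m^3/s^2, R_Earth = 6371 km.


r = 8.054595e+06 m
T = 2*pi*sqrt(r^3/mu) = 7194.1052 s = 119.9018 min
revs/day = 1440 / 119.9018 = 12.0098
Rounded: 12 revolutions per day

12 revolutions per day


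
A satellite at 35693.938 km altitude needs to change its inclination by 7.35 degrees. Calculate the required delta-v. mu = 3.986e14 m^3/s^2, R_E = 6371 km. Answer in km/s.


r = 42064.9380 km = 4.2064938e+07 m
V = sqrt(mu/r) = 3078.2828 m/s
di = 7.35 deg = 0.1282817 rad
dV = 2*V*sin(di/2) = 2*3078.2828*sin(0.06414085)
dV = 394.6166 m/s = 0.3946166 km/s

0.3946 km/s


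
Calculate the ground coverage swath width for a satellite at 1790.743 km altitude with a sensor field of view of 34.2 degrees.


FOV = 34.2 deg = 0.5969026 rad
swath = 2 * alt * tan(FOV/2) = 2 * 1790.743 * tan(0.2984513)
swath = 2 * 1790.743 * 0.3076402
swath = 1101.8090 km

1101.8090 km


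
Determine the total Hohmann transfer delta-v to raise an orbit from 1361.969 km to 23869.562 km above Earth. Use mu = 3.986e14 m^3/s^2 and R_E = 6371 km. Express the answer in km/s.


r1 = 7732.9690 km = 7.732969e+06 m
r2 = 30240.5620 km = 3.0240562e+07 m
dv1 = sqrt(mu/r1)*(sqrt(2*r2/(r1+r2)) - 1) = 1881.2450 m/s
dv2 = sqrt(mu/r2)*(1 - sqrt(2*r1/(r1+r2))) = 1313.5858 m/s
total dv = |dv1| + |dv2| = 1881.2450 + 1313.5858 = 3194.8308 m/s = 3.1948 km/s

3.1948 km/s


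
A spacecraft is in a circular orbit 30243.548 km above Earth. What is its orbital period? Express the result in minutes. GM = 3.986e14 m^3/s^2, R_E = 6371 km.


r = 36614.5480 km = 3.6614548e+07 m
T = 2*pi*sqrt(r^3/mu) = 2*pi*sqrt(4.9086383e+22 / 3.986e14)
T = 69725.5160 s = 1162.0919 min

1162.0919 minutes


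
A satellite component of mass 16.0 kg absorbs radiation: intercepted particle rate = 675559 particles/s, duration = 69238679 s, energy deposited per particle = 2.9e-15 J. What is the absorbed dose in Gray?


Total energy deposited = rate * time * E_per
  = 675559 * 69238679 * 2.9e-15 = 0.135647 J
Dose = E_total / mass = 0.135647 / 16.0
Dose = 0.008477935 Gy

0.0085 Gy


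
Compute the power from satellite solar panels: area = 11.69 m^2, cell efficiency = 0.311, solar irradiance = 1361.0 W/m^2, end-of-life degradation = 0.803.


P = area * eta * S * degradation
P = 11.69 * 0.311 * 1361.0 * 0.803
P = 3973.2745 W

3973.2745 W


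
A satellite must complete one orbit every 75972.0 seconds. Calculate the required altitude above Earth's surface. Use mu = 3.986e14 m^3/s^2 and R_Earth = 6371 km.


T = 75972.0 s
r = (mu*T^2/(4*pi^2))^(1/3) = (3.986e14 * 75972.0^2 / (4*pi^2))^(1/3)
r = 3.8769919e+07 m = 38769.9189 km
alt = r - R_E = 38769.9189 - 6371 = 32398.9189 km

32398.9189 km


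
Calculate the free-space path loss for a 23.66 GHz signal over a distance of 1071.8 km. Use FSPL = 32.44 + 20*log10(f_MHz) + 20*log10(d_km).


f = 23.66 GHz = 23660.0000 MHz
d = 1071.8 km
FSPL = 32.44 + 20*log10(23660.0000) + 20*log10(1071.8)
FSPL = 32.44 + 87.4803 + 60.6023
FSPL = 180.5226 dB

180.5226 dB


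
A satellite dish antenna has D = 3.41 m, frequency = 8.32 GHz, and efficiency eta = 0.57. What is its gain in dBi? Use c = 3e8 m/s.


lambda = c/f = 3e8 / 8.32e+09 = 0.03605769 m
G = eta*(pi*D/lambda)^2 = 0.57*(pi*3.41/0.03605769)^2
G = 50313.8444 (linear)
G = 10*log10(50313.8444) = 47.0169 dBi

47.0169 dBi


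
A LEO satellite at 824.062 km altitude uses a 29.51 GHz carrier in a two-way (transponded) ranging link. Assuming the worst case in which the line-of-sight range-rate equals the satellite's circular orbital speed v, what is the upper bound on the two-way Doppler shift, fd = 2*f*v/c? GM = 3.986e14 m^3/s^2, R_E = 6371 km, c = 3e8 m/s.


r = 7.195062e+06 m
v = sqrt(mu/r) = 7443.0575 m/s (worst-case radial velocity)
f = 29.51 GHz = 2.951e+10 Hz
fd = 2*f*v/c = 2*2.951e+10*7443.0575/3.0e+08
fd = 1.4642975e+06 Hz

1.4643e+06 Hz


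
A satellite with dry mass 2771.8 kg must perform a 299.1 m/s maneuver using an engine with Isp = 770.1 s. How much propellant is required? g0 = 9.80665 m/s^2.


ve = Isp * g0 = 770.1 * 9.80665 = 7552.101165 m/s
mass ratio = exp(dv/ve) = exp(299.1/7552.101165) = 1.04039960
m_prop = m_dry * (mr - 1) = 2771.8 * (1.04039960 - 1)
m_prop = 111.9796 kg

111.9796 kg


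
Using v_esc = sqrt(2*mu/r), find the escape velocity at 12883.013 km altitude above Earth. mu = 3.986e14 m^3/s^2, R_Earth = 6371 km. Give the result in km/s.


r = 6371.0 + 12883.013 = 19254.0130 km = 1.9254013e+07 m
v_esc = sqrt(2*mu/r) = sqrt(2*3.986e14 / 1.9254013e+07)
v_esc = 6434.6216 m/s = 6.4346 km/s

6.4346 km/s


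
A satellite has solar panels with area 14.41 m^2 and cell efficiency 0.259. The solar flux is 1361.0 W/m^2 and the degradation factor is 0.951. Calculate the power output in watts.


P = area * eta * S * degradation
P = 14.41 * 0.259 * 1361.0 * 0.951
P = 4830.6146 W

4830.6146 W


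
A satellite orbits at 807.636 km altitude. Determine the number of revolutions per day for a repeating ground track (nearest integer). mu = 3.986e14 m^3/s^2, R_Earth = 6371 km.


r = 7.178636e+06 m
T = 2*pi*sqrt(r^3/mu) = 6053.0480 s = 100.8841 min
revs/day = 1440 / 100.8841 = 14.2738
Rounded: 14 revolutions per day

14 revolutions per day


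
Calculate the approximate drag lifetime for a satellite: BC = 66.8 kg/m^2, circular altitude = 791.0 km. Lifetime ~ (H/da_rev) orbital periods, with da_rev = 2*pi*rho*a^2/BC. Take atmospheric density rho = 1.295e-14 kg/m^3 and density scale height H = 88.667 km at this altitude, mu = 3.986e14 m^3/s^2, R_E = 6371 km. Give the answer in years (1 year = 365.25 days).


a = R_E + alt = 7162.0000 km = 7.162e+06 m
da_rev = 2*pi*rho*a^2/BC = 2*pi*1.295e-14*(7.162e+06)^2/66.8 = 0.0624801132 m per revolution
N = H/da_rev = 88667.0000 m / 0.0624801132 m = 1.4191235e+06 revolutions
P = 2*pi*sqrt(a^3/mu) = 6032.0189 s
lifetime = N*P = 1.4191235e+06 * 6032.0189 = 8.5601801e+09 s = 99076.1588 days
years = 99076.1588 / 365.25 = 271.2557 years

271.2557 years


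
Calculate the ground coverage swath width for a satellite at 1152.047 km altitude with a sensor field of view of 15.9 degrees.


FOV = 15.9 deg = 0.2775074 rad
swath = 2 * alt * tan(FOV/2) = 2 * 1152.047 * tan(0.1387537)
swath = 2 * 1152.047 * 0.139651
swath = 321.7691 km

321.7691 km


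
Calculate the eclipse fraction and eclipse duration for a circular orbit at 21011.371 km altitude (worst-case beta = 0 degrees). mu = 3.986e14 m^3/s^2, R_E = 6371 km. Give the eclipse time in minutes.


r = 27382.3710 km
T = 751.5650 min
Eclipse fraction = arcsin(R_E/r)/pi = arcsin(6371.0000/27382.3710)/pi
= arcsin(0.2326679)/pi = 0.07474553
Eclipse duration = 0.07474553 * 751.5650 = 56.1761 min

56.1761 minutes


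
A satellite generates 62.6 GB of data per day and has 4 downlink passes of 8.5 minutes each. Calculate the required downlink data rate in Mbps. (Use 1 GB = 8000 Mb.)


total contact time = 4 * 8.5 * 60 = 2040.0000 s
data = 62.6 GB = 500800.0000 Mb
rate = 500800.0000 / 2040.0000 = 245.4902 Mbps

245.4902 Mbps


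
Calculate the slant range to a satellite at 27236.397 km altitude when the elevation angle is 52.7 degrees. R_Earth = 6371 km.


h = 27236.397 km, el = 52.7 deg
d = -R_E*sin(el) + sqrt((R_E*sin(el))^2 + 2*R_E*h + h^2)
d = -6371.0000*sin(0.9197885) + sqrt((6371.0000*0.7954735)^2 + 2*6371.0000*27236.397 + 27236.397^2)
d = 28316.9411 km

28316.9411 km


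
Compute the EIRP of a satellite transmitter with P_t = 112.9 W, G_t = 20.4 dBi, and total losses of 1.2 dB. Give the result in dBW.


Pt = 112.9 W = 20.5269 dBW
EIRP = Pt_dBW + Gt - losses = 20.5269 + 20.4 - 1.2 = 39.7269 dBW

39.7269 dBW


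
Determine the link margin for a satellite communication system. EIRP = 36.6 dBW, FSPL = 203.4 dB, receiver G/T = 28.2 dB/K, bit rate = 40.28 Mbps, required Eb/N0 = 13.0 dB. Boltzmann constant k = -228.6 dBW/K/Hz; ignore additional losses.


C/N0 = EIRP - FSPL + G/T - k = 36.6 - 203.4 + 28.2 - (-228.6)
C/N0 = 90.0000 dB-Hz
R_b = 40.28 Mbps = 4.028e+07 bps -> 10*log10(R_b) = 76.0509 dB-Hz
Eb/N0 = C/N0 - 10*log10(R_b) = 90.0000 - 76.0509 = 13.9491 dB
Margin = Eb/N0 - Eb/N0_req = 13.9491 - 13.0 = 0.9491054 dB (link closes)

0.9491 dB


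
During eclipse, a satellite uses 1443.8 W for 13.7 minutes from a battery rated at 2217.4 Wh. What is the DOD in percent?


E_used = P * t / 60 = 1443.8 * 13.7 / 60 = 329.6677 Wh
DOD = E_used / E_total * 100 = 329.6677 / 2217.4 * 100
DOD = 14.8673 %

14.8673 %


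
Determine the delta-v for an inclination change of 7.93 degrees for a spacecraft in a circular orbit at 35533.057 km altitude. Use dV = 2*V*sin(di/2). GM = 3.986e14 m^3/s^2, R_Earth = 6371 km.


r = 41904.0570 km = 4.1904057e+07 m
V = sqrt(mu/r) = 3084.1864 m/s
di = 7.93 deg = 0.1384046 rad
dV = 2*V*sin(di/2) = 2*3084.1864*sin(0.0692023)
dV = 426.5250 m/s = 0.426525 km/s

0.4265 km/s


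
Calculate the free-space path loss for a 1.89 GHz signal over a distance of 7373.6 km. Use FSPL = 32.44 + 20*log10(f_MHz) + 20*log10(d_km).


f = 1.89 GHz = 1890.0000 MHz
d = 7373.6 km
FSPL = 32.44 + 20*log10(1890.0000) + 20*log10(7373.6)
FSPL = 32.44 + 65.5292 + 77.3536
FSPL = 175.3228 dB

175.3228 dB


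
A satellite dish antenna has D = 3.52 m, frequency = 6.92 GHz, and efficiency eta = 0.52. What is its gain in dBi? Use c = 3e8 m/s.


lambda = c/f = 3e8 / 6.92e+09 = 0.0433526 m
G = eta*(pi*D/lambda)^2 = 0.52*(pi*3.52/0.0433526)^2
G = 33834.3701 (linear)
G = 10*log10(33834.3701) = 45.2936 dBi

45.2936 dBi


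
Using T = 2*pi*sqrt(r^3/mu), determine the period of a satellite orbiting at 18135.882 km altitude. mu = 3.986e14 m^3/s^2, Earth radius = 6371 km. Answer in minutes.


r = 24506.8820 km = 2.4506882e+07 m
T = 2*pi*sqrt(r^3/mu) = 2*pi*sqrt(1.4718521e+22 / 3.986e14)
T = 38180.6494 s = 636.3442 min

636.3442 minutes


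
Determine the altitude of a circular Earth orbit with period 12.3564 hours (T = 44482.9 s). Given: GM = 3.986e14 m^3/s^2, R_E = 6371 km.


T = 44482.9 s
r = (mu*T^2/(4*pi^2))^(1/3) = (3.986e14 * 44482.9^2 / (4*pi^2))^(1/3)
r = 2.7134464e+07 m = 27134.4640 km
alt = r - R_E = 27134.4640 - 6371 = 20763.4640 km

20763.4640 km


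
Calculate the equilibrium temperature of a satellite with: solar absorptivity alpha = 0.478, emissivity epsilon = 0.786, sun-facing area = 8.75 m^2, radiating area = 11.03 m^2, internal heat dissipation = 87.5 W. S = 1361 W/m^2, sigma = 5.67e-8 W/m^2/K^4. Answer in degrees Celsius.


Numerator = alpha*S*A_sun + Q_int = 0.478*1361*8.75 + 87.5 = 5779.8825 W
Denominator = eps*sigma*A_rad = 0.786*5.67e-8*11.03 = 4.9156519e-07 W/K^4
T^4 = 1.175812e+10 K^4
T = 329.2945 K = 56.1445 C

56.1445 degrees Celsius


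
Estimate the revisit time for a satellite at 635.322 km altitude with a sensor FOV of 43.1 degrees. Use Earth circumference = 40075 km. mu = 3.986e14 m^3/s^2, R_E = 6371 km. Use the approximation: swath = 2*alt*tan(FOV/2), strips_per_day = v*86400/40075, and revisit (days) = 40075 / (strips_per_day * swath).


swath = 2*635.322*tan(0.3761185) = 501.8013 km
v = sqrt(mu/r) = 7542.6438 m/s = 7.5426 km/s
strips/day = v*86400/40075 = 7.5426*86400/40075 = 16.2616
coverage/day = strips * swath = 16.2616 * 501.8013 = 8160.1025 km
revisit = 40075 / 8160.1025 = 4.9111 days

4.9111 days
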